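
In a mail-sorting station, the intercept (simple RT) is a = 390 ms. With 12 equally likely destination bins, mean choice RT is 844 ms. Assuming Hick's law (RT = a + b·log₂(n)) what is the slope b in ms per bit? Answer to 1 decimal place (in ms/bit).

126.6 ms/bit

12 alternatives carry log₂ 12 = 3.5850 bits; the choice cost is 844 − 390 = 454 ms, so b = 454/3.5850 = 126.640 ms/bit.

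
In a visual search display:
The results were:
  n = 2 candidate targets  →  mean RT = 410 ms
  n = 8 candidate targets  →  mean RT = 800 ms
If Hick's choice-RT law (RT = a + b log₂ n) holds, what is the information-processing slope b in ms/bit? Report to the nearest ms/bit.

195 ms/bit

b = (RT₂ − RT₁)/(log₂ n₂ − log₂ n₁) = (800 − 410)/(3 − 1) = 195 ms/bit.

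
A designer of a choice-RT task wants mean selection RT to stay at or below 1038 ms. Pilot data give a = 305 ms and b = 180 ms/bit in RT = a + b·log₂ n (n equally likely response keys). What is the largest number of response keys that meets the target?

16

Set 305 + 180·log₂ n ≤ 1038 → log₂ n ≤ (1038 − 305)/180 = 4.0722.
So n ≤ 2^4.0722 = 16.821; the largest integer n is 16.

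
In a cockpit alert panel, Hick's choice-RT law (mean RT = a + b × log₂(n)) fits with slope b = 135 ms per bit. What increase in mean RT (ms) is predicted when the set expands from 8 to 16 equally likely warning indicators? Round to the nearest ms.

135 ms

ΔRT = (a + b log₂ n₂) − (a + b log₂ n₁) = b·(log₂ n₂ − log₂ n₁).
log₂(16) − log₂(8) = log₂(16/8) = log₂(2) = 1.
ΔRT = 135 × 1.0000 = 135.000 ms.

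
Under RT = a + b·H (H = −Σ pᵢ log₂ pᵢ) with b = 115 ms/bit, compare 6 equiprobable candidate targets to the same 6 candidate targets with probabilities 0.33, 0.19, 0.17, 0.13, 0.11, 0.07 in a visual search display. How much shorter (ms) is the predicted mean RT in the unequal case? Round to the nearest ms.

19 ms

The RT saving is b·ΔH. Equiprobable H₀ = log₂(6) = 2.5850 bits; with the given probabilities H = 2.4191 bits.
b·(H₀ − H) = 115 × (2.5850 − 2.4191) = 19.07 ms.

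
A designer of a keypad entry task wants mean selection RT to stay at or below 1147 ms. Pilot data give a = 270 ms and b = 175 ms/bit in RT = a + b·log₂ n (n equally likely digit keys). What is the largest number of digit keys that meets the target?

32

175·log₂ n ≤ 1147 − 270 = 877, giving log₂ n ≤ 5.0114 and n ≤ 32.255. The largest whole number is 32.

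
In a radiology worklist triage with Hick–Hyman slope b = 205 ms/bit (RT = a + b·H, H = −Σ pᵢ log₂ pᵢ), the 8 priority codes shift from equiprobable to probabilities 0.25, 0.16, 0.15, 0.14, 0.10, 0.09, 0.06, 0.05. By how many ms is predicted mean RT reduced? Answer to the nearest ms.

Equiprobable entropy H₀ = log₂ 8 = 3.0000 bits.
Skewed entropy H = −Σ pᵢ log₂ pᵢ = 2.8351 bits.
ΔRT = b·(H₀ − H) = 205 × 0.1649 = 33.79 ms.

34 ms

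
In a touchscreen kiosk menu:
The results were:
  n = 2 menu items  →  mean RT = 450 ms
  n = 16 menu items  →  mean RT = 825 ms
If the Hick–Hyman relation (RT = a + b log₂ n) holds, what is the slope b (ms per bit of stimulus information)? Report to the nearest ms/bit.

The slope on a log₂ axis is (825 − 450) / (4 − 1) = 125 ms/bit.

125 ms/bit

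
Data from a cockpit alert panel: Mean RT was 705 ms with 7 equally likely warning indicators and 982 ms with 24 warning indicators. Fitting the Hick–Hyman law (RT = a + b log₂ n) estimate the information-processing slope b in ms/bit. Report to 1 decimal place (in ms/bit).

155.8 ms/bit

The slope on a log₂ axis is (982 − 705) / (4.5850 − 2.8074) = 155.827 ms/bit.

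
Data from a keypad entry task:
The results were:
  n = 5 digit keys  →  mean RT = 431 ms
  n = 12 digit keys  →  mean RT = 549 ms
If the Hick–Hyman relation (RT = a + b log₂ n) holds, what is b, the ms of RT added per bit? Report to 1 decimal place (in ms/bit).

93.4 ms/bit

Slope: b = (549 − 431) / (log₂ 12 − log₂ 5) = 118/1.2630 = 93.426 ms/bit.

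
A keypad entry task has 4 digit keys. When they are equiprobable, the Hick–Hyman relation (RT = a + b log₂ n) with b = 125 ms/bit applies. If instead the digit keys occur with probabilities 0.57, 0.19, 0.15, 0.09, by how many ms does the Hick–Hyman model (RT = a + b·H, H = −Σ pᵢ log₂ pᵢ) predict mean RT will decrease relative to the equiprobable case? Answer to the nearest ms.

45 ms

The RT saving is b·ΔH. Equiprobable H₀ = log₂(4) = 2.0000 bits; with the given probabilities H = 1.6407 bits.
b·(H₀ − H) = 125 × (2.0000 − 1.6407) = 44.92 ms.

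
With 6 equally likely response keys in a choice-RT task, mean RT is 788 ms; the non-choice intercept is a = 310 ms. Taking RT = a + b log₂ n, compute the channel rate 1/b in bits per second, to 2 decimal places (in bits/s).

5.41 bits/s

b = (788 − 310)/log₂ 6 = 478/2.5850 = 184.916 ms per bit = 0.18492 s/bit; the reciprocal is 5.408 bits/s.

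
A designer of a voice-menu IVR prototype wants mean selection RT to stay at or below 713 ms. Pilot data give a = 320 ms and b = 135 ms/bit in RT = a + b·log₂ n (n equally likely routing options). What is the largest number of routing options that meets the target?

7

135·log₂ n ≤ 713 − 320 = 393, giving log₂ n ≤ 2.9111 and n ≤ 7.522. The largest whole number is 7.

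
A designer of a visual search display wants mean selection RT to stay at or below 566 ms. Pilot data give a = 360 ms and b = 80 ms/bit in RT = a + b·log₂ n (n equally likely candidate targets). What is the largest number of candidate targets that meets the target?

80·log₂ n ≤ 566 − 360 = 206, giving log₂ n ≤ 2.5750 and n ≤ 5.959. The largest whole number is 5.

5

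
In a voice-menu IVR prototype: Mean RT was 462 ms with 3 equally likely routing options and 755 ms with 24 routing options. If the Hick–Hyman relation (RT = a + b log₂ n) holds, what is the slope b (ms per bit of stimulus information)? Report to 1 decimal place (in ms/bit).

The slope on a log₂ axis is (755 − 462) / (4.5850 − 1.5850) = 97.667 ms/bit.

97.7 ms/bit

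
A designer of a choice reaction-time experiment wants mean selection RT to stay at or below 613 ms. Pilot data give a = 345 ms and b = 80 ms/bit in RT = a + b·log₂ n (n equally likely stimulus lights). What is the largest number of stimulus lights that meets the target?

Set 345 + 80·log₂ n ≤ 613 → log₂ n ≤ (613 − 345)/80 = 3.3500.
So n ≤ 2^3.3500 = 10.196; the largest integer n is 10.

10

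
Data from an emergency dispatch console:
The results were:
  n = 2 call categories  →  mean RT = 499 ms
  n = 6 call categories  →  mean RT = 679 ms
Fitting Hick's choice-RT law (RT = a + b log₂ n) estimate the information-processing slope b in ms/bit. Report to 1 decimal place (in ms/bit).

113.6 ms/bit

The slope on a log₂ axis is (679 − 499) / (2.5850 − 1) = 113.567 ms/bit.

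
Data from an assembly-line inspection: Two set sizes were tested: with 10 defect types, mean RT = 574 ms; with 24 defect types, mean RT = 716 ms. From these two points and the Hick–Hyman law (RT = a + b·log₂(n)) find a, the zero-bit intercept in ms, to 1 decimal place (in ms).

200.5 ms

Slope: b = (716 − 574) / (log₂ 24 − log₂ 10) = 142/1.2630 = 112.428 ms/bit.
a = RT₁ − b·log₂ n₁ = 574 − 112.428 × 3.3219 = 200.523 ms.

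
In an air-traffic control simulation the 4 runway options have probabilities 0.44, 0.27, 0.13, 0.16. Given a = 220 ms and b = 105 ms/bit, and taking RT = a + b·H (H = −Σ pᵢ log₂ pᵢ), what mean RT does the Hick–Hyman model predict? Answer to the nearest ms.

413 ms

Entropy contributions −pᵢ log₂ pᵢ: 0.5211, 0.5100, 0.3826, 0.4230; sum H = 1.8368 bits.
RT = a + bH = 220 + 105·1.8368 = 412.87 ms.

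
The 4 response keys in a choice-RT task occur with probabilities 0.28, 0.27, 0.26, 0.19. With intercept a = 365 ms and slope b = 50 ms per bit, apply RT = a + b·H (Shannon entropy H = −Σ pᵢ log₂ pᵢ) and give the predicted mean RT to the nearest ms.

Entropy contributions −pᵢ log₂ pᵢ: 0.5142, 0.5100, 0.5053, 0.4552; sum H = 1.9848 bits.
RT = a + bH = 365 + 50·1.9848 = 464.24 ms.

464 ms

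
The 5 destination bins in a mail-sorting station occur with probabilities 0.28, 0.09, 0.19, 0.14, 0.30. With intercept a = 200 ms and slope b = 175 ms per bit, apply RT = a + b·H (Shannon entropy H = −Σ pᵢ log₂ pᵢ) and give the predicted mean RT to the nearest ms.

585 ms

Entropy contributions −pᵢ log₂ pᵢ: 0.5142, 0.3127, 0.4552, 0.3971, 0.5211; sum H = 2.2003 bits.
RT = a + bH = 200 + 175·2.2003 = 585.05 ms.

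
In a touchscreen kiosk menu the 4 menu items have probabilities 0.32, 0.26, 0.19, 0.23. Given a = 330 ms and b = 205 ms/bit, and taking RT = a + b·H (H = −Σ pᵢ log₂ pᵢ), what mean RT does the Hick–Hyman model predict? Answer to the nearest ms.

Entropy contributions −pᵢ log₂ pᵢ: 0.5260, 0.5053, 0.4552, 0.4877; sum H = 1.9742 bits.
RT = a + bH = 330 + 205·1.9742 = 734.71 ms.

735 ms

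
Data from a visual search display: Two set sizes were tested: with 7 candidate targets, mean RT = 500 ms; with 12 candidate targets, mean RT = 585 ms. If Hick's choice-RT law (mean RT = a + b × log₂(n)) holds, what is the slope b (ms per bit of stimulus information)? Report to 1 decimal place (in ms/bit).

109.3 ms/bit

b = (RT₂ − RT₁)/(log₂ n₂ − log₂ n₁) = (585 − 500)/(3.5850 − 2.8074) = 109.310 ms/bit.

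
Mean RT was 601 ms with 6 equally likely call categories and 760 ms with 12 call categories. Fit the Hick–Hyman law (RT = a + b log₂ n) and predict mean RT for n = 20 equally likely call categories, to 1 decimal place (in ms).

877.2 ms

RT is linear in log₂ n, so two points fix the line:
  b = (760 − 601) / (log₂ 12 − log₂ 6) = 159 / (3.5850 − 2.5850) = 159.000 ms/bit
  a = 601 − 159.000 × 2.5850 = 189.991 ms
Then RT(20) = 189.991 + 159.000 × log₂ 20 = 189.991 + 159.000 × 4.3219 ≈ 877.178 ms.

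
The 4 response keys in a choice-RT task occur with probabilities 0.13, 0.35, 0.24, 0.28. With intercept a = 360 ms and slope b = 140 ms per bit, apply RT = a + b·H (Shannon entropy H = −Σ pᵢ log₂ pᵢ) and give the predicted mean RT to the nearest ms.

629 ms

H = 0.13·log₂(1/0.13) + 0.35·log₂(1/0.35) + 0.24·log₂(1/0.24) + 0.28·log₂(1/0.28) = 1.9211 bits.
RT = 360 + 140 × 1.9211 = 628.95 ms.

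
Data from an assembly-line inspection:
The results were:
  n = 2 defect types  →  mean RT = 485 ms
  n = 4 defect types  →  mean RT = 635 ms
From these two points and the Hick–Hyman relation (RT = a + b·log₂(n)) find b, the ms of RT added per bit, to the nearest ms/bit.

b = (RT₂ − RT₁)/(log₂ n₂ − log₂ n₁) = (635 − 485)/(2 − 1) = 150 ms/bit.

150 ms/bit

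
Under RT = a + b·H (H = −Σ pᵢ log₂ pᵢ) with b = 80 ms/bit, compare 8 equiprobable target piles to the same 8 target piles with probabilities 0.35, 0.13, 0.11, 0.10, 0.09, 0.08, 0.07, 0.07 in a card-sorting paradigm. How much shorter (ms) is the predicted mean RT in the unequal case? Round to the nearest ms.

Equiprobable entropy H₀ = log₂ 8 = 3.0000 bits.
Skewed entropy H = −Σ pᵢ log₂ pᵢ = 2.7365 bits.
ΔRT = b·(H₀ − H) = 80 × 0.2635 = 21.08 ms.

21 ms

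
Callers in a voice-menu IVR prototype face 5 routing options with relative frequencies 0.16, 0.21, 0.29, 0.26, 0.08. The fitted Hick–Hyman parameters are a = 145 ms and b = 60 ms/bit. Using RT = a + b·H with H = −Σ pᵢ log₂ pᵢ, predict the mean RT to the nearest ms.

Entropy contributions −pᵢ log₂ pᵢ: 0.4230, 0.4728, 0.5179, 0.5053, 0.2915; sum H = 2.2105 bits.
RT = a + bH = 145 + 60·2.2105 = 277.63 ms.

278 ms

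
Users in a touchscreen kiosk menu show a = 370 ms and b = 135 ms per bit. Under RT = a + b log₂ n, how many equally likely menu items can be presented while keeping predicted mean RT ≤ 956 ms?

20

135·log₂ n ≤ 956 − 370 = 586, giving log₂ n ≤ 4.3407 and n ≤ 20.263. The largest whole number is 20.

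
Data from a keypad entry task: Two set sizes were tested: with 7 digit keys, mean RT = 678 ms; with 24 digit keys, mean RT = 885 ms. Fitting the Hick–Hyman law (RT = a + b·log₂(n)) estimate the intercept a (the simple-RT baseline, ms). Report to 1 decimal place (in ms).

351.1 ms

The slope on a log₂ axis is (885 − 678) / (4.5850 − 2.8074) = 116.449 ms/bit.
a = RT₁ − b·log₂ n₁ = 678 − 116.449 × 2.8074 = 351.087 ms.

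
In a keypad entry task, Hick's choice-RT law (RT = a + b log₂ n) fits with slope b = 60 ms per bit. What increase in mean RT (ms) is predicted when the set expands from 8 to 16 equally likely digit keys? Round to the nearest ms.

ΔRT = (a + b log₂ n₂) − (a + b log₂ n₁) = b·(log₂ n₂ − log₂ n₁).
log₂(16) − log₂(8) = log₂(16/8) = log₂(2) = 1.
ΔRT = 60 × 1.0000 = 60.000 ms.

60 ms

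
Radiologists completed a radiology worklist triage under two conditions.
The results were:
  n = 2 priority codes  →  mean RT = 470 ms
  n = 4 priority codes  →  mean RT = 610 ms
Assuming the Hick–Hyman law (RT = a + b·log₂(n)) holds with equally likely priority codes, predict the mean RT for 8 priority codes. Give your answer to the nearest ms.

Fit slope and intercept:
  b = (610 − 470) / (log₂ 4 − log₂ 2) = 140 / (2 − 1) = 140 ms/bit
  a = 470 − 140 × 1 = 330 ms
Then RT(8) = 330 + 140 × log₂ 8 = 330 + 140 × 3 ≈ 750.000 ms.

750 ms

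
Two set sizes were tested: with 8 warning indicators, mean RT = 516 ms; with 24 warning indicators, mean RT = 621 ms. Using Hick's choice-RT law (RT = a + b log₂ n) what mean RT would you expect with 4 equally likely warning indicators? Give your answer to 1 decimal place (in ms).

449.8 ms

Solve the two-equation system in a and b:
  b = (621 − 516) / (log₂ 24 − log₂ 8) = 105 / (4.5850 − 3) = 66.248 ms/bit
  a = 516 − 66.248 × 3 = 317.257 ms
Then RT(4) = 317.257 + 66.248 × log₂ 4 = 317.257 + 66.248 × 2 ≈ 449.752 ms.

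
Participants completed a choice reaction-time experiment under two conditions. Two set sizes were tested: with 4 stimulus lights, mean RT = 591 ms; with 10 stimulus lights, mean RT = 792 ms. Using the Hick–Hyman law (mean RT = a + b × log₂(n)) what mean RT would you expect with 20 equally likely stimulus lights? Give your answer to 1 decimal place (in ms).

944.1 ms

With log₂ n on the abscissa the relation is linear; from the two conditions:
  b = (792 − 591) / (log₂ 10 − log₂ 4) = 201 / (3.3219 − 2) = 152.051 ms/bit
  a = 591 − 152.051 × 2 = 286.899 ms
Then RT(20) = 286.899 + 152.051 × log₂ 20 = 286.899 + 152.051 × 4.3219 ≈ 944.051 ms.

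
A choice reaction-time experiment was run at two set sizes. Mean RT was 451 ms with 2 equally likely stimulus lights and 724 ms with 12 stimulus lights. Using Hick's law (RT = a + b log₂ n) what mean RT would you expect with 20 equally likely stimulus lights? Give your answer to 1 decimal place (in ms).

With log₂ n on the abscissa the relation is linear; from the two conditions:
  b = (724 − 451) / (log₂ 12 − log₂ 2) = 273 / (3.5850 − 1) = 105.611 ms/bit
  a = 451 − 105.611 × 1 = 345.389 ms
Then RT(20) = 345.389 + 105.611 × log₂ 20 = 345.389 + 105.611 × 4.3219 ≈ 801.832 ms.

801.8 ms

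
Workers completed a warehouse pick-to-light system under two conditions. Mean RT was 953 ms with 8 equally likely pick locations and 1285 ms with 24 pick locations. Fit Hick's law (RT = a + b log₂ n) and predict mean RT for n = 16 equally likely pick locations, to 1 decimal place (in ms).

RT is linear in log₂ n, so two points fix the line:
  b = (1285 − 953) / (log₂ 24 − log₂ 8) = 332 / (4.5850 − 3) = 209.469 ms/bit
  a = 953 − 209.469 × 3 = 324.594 ms
Then RT(16) = 324.594 + 209.469 × log₂ 16 = 324.594 + 209.469 × 4 ≈ 1162.469 ms.

1162.5 ms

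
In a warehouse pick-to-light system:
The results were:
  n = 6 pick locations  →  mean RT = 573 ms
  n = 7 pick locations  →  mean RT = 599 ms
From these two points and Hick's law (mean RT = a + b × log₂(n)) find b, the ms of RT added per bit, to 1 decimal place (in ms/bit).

b = (RT₂ − RT₁)/(log₂ n₂ − log₂ n₁) = (599 − 573)/(2.8074 − 2.5850) = 116.910 ms/bit.

116.9 ms/bit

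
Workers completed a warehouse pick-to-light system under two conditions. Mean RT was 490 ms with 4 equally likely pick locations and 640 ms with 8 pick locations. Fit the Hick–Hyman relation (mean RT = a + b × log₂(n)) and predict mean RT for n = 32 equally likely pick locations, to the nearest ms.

940 ms

With log₂ n on the abscissa the relation is linear; from the two conditions:
  b = (640 − 490) / (log₂ 8 − log₂ 4) = 150 / (3 − 2) = 150 ms/bit
  a = 490 − 150 × 2 = 190 ms
Then RT(32) = 190 + 150 × log₂ 32 = 190 + 150 × 5 ≈ 940.000 ms.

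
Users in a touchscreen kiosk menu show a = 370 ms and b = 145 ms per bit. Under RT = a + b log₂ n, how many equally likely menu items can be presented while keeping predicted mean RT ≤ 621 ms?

3

Information budget: (621 − 370)/145 = 1.7310 bits, so n ≤ 2^1.7310 = 3.320 → at most 3.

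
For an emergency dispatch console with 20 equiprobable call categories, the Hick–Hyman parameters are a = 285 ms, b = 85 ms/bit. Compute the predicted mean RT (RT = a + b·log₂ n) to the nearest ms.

652 ms

log₂(20) = 4.3219 bits, so RT = 285 + 85 × 4.3219 ≈ 652.364 ms.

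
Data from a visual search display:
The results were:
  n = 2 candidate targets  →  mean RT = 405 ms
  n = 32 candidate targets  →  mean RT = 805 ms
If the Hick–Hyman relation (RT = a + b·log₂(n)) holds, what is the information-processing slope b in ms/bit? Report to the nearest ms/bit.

b = (RT₂ − RT₁)/(log₂ n₂ − log₂ n₁) = (805 − 405)/(5 − 1) = 100 ms/bit.

100 ms/bit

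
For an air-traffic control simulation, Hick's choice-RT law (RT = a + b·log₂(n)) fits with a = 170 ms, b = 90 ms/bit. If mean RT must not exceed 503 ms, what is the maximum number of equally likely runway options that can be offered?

90·log₂ n ≤ 503 − 170 = 333, giving log₂ n ≤ 3.7000 and n ≤ 12.996. The largest whole number is 12.

12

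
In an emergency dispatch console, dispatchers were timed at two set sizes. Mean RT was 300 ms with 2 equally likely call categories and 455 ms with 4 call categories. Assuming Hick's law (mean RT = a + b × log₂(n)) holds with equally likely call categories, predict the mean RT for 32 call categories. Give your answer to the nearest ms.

920 ms

Solve the two-equation system in a and b:
  b = (455 − 300) / (log₂ 4 − log₂ 2) = 155 / (2 − 1) = 155 ms/bit
  a = 300 − 155 × 1 = 145 ms
Then RT(32) = 145 + 155 × log₂ 32 = 145 + 155 × 5 ≈ 920.000 ms.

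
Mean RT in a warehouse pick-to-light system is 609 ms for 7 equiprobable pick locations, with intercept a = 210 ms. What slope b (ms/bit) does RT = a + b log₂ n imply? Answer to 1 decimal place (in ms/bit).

log₂(7) = 2.8074 bits.
b = (RT − a)/log₂ n = (609 − 210) / 2.8074 = 142.127 ms/bit.

142.1 ms/bit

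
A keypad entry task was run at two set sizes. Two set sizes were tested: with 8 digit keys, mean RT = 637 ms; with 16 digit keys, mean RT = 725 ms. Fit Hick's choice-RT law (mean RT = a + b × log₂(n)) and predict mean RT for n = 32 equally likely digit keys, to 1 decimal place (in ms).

RT is linear in log₂ n, so two points fix the line:
  b = (725 − 637) / (log₂ 16 − log₂ 8) = 88 / (4 − 3) = 88.000 ms/bit
  a = 637 − 88.000 × 3 = 373.000 ms
Then RT(32) = 373.000 + 88.000 × log₂ 32 = 373.000 + 88.000 × 5 ≈ 813.000 ms.

813.0 ms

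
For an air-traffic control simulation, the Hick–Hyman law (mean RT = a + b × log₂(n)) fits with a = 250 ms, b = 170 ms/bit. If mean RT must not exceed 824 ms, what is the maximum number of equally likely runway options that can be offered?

10

170·log₂ n ≤ 824 − 250 = 574, giving log₂ n ≤ 3.3765 and n ≤ 10.385. The largest whole number is 10.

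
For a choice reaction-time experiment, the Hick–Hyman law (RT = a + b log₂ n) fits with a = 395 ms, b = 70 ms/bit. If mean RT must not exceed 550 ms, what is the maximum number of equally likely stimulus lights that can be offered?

4

Set 395 + 70·log₂ n ≤ 550 → log₂ n ≤ (550 − 395)/70 = 2.2143.
So n ≤ 2^2.2143 = 4.641; the largest integer n is 4.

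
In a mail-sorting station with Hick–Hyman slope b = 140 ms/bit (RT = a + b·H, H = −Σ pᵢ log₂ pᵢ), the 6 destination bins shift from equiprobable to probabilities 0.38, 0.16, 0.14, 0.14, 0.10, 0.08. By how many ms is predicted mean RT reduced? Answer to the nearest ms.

30 ms

The RT saving is b·ΔH. Equiprobable H₀ = log₂(6) = 2.5850 bits; with the given probabilities H = 2.3714 bits.
b·(H₀ − H) = 140 × (2.5850 − 2.3714) = 29.90 ms.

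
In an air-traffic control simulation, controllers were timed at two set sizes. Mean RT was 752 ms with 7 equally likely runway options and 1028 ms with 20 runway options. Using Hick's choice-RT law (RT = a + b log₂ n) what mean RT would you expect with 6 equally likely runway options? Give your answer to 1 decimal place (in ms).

711.5 ms

RT is linear in log₂ n, so two points fix the line:
  b = (1028 − 752) / (log₂ 20 − log₂ 7) = 276 / (4.3219 − 2.8074) = 182.230 ms/bit
  a = 752 − 182.230 × 2.8074 = 240.417 ms
Then RT(6) = 240.417 + 182.230 × log₂ 6 = 240.417 + 182.230 × 2.5850 ≈ 711.474 ms.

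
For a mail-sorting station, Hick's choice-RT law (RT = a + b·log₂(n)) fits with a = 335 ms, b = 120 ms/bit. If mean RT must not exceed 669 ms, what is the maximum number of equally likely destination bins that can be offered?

Information budget: (669 − 335)/120 = 2.7833 bits, so n ≤ 2^2.7833 = 6.884 → at most 6.

6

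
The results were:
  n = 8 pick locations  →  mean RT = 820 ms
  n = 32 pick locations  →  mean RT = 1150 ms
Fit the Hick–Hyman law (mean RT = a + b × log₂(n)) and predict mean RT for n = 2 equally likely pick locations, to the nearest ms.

490 ms

RT is linear in log₂ n, so two points fix the line:
  b = (1150 − 820) / (log₂ 32 − log₂ 8) = 330 / (5 − 3) = 165 ms/bit
  a = 820 − 165 × 3 = 325 ms
Then RT(2) = 325 + 165 × log₂ 2 = 325 + 165 × 1 ≈ 490.000 ms.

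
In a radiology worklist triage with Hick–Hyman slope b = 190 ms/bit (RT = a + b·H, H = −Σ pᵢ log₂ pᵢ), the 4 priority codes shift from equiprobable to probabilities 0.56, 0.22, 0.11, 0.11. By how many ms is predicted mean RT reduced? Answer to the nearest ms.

Equiprobable entropy H₀ = log₂ 4 = 2.0000 bits.
Skewed entropy H = −Σ pᵢ log₂ pᵢ = 1.6496 bits.
ΔRT = b·(H₀ − H) = 190 × 0.3504 = 66.58 ms.

67 ms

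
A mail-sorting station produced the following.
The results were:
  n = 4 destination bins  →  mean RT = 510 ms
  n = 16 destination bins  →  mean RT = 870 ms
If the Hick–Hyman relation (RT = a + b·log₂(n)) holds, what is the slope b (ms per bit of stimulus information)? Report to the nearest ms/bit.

The slope on a log₂ axis is (870 − 510) / (4 − 2) = 180 ms/bit.

180 ms/bit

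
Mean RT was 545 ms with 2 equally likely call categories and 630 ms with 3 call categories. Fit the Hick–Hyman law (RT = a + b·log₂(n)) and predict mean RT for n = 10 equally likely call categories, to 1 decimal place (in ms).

882.4 ms

With log₂ n on the abscissa the relation is linear; from the two conditions:
  b = (630 − 545) / (log₂ 3 − log₂ 2) = 85 / (1.5850 − 1) = 145.308 ms/bit
  a = 545 − 145.308 × 1 = 399.692 ms
Then RT(10) = 399.692 + 145.308 × log₂ 10 = 399.692 + 145.308 × 3.3219 ≈ 882.396 ms.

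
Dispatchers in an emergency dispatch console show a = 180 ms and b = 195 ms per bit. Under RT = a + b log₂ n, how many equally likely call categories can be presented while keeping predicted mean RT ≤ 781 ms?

195·log₂ n ≤ 781 − 180 = 601, giving log₂ n ≤ 3.0821 and n ≤ 8.468. The largest whole number is 8.

8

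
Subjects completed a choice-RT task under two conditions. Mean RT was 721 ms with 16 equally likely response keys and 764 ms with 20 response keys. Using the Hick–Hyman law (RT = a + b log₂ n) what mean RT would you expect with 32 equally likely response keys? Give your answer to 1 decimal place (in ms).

854.6 ms

RT is linear in log₂ n, so two points fix the line:
  b = (764 − 721) / (log₂ 20 − log₂ 16) = 43 / (4.3219 − 4) = 133.570 ms/bit
  a = 721 − 133.570 × 4 = 186.719 ms
Then RT(32) = 186.719 + 133.570 × log₂ 32 = 186.719 + 133.570 × 5 ≈ 854.570 ms.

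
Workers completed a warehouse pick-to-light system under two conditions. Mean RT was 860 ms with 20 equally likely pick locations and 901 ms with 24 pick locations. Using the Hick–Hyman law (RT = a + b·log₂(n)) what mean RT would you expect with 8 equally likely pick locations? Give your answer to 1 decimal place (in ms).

653.9 ms

Fit slope and intercept:
  b = (901 − 860) / (log₂ 24 − log₂ 20) = 41 / (4.5850 − 4.3219) = 155.873 ms/bit
  a = 860 − 155.873 × 4.3219 = 186.327 ms
Then RT(8) = 186.327 + 155.873 × log₂ 8 = 186.327 + 155.873 × 3 ≈ 653.947 ms.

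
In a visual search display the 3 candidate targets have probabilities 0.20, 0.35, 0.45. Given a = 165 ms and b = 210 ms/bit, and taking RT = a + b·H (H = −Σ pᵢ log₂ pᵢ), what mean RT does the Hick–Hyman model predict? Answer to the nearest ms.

483 ms

Entropy contributions −pᵢ log₂ pᵢ: 0.4644, 0.5301, 0.5184; sum H = 1.5129 bits.
RT = a + bH = 165 + 210·1.5129 = 482.71 ms.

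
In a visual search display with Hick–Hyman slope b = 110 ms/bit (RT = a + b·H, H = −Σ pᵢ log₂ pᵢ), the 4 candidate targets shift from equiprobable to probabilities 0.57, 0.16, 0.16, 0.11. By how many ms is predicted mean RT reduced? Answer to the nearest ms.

38 ms

The RT saving is b·ΔH. Equiprobable H₀ = log₂(4) = 2.0000 bits; with the given probabilities H = 1.6586 bits.
b·(H₀ − H) = 110 × (2.0000 − 1.6586) = 37.56 ms.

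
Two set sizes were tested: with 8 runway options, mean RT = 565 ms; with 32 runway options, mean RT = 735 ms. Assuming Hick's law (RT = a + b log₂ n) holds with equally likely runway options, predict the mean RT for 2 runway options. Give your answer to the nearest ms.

RT is linear in log₂ n, so two points fix the line:
  b = (735 − 565) / (log₂ 32 − log₂ 8) = 170 / (5 − 3) = 85 ms/bit
  a = 565 − 85 × 3 = 310 ms
Then RT(2) = 310 + 85 × log₂ 2 = 310 + 85 × 1 ≈ 395.000 ms.

395 ms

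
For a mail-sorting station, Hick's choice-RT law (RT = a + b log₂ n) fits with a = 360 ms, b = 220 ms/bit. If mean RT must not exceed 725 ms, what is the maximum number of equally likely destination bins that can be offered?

3

Information budget: (725 − 360)/220 = 1.6591 bits, so n ≤ 2^1.6591 = 3.158 → at most 3.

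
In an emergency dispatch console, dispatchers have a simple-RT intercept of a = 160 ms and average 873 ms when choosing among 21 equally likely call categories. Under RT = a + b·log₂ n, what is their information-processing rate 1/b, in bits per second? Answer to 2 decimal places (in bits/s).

6.16 bits/s

Choice component = 873 − 160 = 713 ms over log₂(21) = 4.3923 bits.
b = 713 / 4.3923 = 162.329 ms/bit, so 1/b = 6.160 bits/s.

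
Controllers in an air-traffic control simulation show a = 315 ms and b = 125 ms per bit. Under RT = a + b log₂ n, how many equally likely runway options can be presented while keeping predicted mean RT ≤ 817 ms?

16

Set 315 + 125·log₂ n ≤ 817 → log₂ n ≤ (817 − 315)/125 = 4.0160.
So n ≤ 2^4.0160 = 16.178; the largest integer n is 16.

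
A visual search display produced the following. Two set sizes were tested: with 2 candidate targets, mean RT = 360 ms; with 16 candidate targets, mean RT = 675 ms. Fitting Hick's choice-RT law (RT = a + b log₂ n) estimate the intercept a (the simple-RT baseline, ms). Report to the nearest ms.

b = (RT₂ − RT₁)/(log₂ n₂ − log₂ n₁) = (675 − 360)/(4 − 1) = 105 ms/bit.
Intercept: a = 360 − 105·log₂(2) = 255.000 ms.

255 ms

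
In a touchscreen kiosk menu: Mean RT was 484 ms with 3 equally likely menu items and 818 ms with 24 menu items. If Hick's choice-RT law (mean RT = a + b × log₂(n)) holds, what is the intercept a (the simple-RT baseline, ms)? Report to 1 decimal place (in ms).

b = (RT₂ − RT₁)/(log₂ n₂ − log₂ n₁) = (818 − 484)/(4.5850 − 1.5850) = 111.333 ms/bit.
Intercept: a = 484 − 111.333·log₂(3) = 307.541 ms.

307.5 ms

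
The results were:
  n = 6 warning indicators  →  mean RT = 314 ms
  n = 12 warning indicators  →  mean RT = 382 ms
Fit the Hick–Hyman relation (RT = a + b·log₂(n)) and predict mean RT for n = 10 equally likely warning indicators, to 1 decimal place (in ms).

RT is linear in log₂ n, so two points fix the line:
  b = (382 − 314) / (log₂ 12 − log₂ 6) = 68 / (3.5850 − 2.5850) = 68.000 ms/bit
  a = 314 − 68.000 × 2.5850 = 138.223 ms
Then RT(10) = 138.223 + 68.000 × log₂ 10 = 138.223 + 68.000 × 3.3219 ≈ 364.114 ms.

364.1 ms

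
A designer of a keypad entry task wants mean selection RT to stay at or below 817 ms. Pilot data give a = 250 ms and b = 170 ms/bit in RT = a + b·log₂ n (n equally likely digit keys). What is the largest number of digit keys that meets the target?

10

Set 250 + 170·log₂ n ≤ 817 → log₂ n ≤ (817 − 250)/170 = 3.3353.
So n ≤ 2^3.3353 = 10.093; the largest integer n is 10.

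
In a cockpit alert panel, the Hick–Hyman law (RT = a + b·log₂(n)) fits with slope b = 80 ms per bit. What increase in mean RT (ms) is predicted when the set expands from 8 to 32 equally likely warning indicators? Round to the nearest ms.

The intercept a cancels: ΔRT = b·(log₂ n₂ − log₂ n₁) = b·log₂(n₂/n₁).
log₂(32) − log₂(8) = log₂(32/8) = log₂(4) = 2.
ΔRT = 80 × 2.0000 = 160.000 ms.

160 ms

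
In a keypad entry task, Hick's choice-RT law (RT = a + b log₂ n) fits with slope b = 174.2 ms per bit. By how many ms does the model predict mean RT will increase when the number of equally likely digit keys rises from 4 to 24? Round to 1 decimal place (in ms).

The intercept a cancels: ΔRT = b·(log₂ n₂ − log₂ n₁) = b·log₂(n₂/n₁).
log₂(24) − log₂(4) = 4.5850 − 2 = 2.5850.
ΔRT = 174.2 × 2.5850 = 450.300 ms.

450.3 ms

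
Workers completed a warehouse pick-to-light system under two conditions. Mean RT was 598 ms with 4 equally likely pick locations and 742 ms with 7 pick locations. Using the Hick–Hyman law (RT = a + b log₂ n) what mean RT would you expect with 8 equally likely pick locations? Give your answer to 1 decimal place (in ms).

Fit slope and intercept:
  b = (742 − 598) / (log₂ 7 − log₂ 4) = 144 / (2.8074 − 2) = 178.360 ms/bit
  a = 598 − 178.360 × 2 = 241.280 ms
Then RT(8) = 241.280 + 178.360 × log₂ 8 = 241.280 + 178.360 × 3 ≈ 776.360 ms.

776.4 ms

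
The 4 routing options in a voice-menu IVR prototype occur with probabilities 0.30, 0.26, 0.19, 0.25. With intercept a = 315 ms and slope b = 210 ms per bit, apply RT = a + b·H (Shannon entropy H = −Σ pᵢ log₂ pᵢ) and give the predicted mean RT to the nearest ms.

H = 0.30·log₂(1/0.30) + 0.26·log₂(1/0.26) + 0.19·log₂(1/0.19) + 0.25·log₂(1/0.25) = 1.9816 bits.
RT = 315 + 210 × 1.9816 = 731.14 ms.

731 ms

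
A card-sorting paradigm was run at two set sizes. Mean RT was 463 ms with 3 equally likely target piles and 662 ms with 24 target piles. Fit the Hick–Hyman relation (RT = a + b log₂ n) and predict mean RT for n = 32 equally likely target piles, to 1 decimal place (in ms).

689.5 ms

RT is linear in log₂ n, so two points fix the line:
  b = (662 − 463) / (log₂ 24 − log₂ 3) = 199 / (4.5850 − 1.5850) = 66.333 ms/bit
  a = 463 − 66.333 × 1.5850 = 357.864 ms
Then RT(32) = 357.864 + 66.333 × log₂ 32 = 357.864 + 66.333 × 5 ≈ 689.531 ms.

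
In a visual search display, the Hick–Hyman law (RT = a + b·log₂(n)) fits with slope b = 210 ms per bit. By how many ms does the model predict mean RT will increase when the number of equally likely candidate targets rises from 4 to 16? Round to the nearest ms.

420 ms

The intercept a cancels: ΔRT = b·(log₂ n₂ − log₂ n₁) = b·log₂(n₂/n₁).
log₂(16) − log₂(4) = log₂(16/4) = log₂(4) = 2.
ΔRT = 210 × 2.0000 = 420.000 ms.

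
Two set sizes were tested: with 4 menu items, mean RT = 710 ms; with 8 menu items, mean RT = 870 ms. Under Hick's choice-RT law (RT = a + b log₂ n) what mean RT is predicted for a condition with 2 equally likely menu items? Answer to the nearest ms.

Fit slope and intercept:
  b = (870 − 710) / (log₂ 8 − log₂ 4) = 160 / (3 − 2) = 160 ms/bit
  a = 710 − 160 × 2 = 390 ms
Then RT(2) = 390 + 160 × log₂ 2 = 390 + 160 × 1 ≈ 550.000 ms.

550 ms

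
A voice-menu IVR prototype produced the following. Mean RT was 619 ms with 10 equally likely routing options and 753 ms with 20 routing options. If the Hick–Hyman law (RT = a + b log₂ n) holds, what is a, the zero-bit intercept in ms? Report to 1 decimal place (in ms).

The slope on a log₂ axis is (753 − 619) / (4.3219 − 3.3219) = 134.000 ms/bit.
Intercept: a = 619 − 134.000·log₂(10) = 173.862 ms.

173.9 ms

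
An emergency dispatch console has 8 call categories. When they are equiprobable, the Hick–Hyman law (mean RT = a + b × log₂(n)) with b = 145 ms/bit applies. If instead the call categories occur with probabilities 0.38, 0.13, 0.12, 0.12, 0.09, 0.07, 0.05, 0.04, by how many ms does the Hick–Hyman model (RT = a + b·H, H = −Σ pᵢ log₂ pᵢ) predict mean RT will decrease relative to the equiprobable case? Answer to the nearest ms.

54 ms

The RT saving is b·ΔH. Equiprobable H₀ = log₂(8) = 3.0000 bits; with the given probabilities H = 2.6303 bits.
b·(H₀ − H) = 145 × (3.0000 − 2.6303) = 53.61 ms.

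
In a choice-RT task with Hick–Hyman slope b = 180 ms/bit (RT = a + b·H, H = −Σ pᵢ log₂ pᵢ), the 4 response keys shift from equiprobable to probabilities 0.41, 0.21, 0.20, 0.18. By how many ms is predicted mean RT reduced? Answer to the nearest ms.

16 ms

Equiprobable entropy H₀ = log₂ 4 = 2.0000 bits.
Skewed entropy H = −Σ pᵢ log₂ pᵢ = 1.9099 bits.
ΔRT = b·(H₀ − H) = 180 × 0.0901 = 16.22 ms.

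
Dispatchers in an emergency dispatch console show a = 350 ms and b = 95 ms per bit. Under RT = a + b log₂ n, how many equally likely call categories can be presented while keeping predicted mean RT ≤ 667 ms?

10

Set 350 + 95·log₂ n ≤ 667 → log₂ n ≤ (667 − 350)/95 = 3.3368.
So n ≤ 2^3.3368 = 10.104; the largest integer n is 10.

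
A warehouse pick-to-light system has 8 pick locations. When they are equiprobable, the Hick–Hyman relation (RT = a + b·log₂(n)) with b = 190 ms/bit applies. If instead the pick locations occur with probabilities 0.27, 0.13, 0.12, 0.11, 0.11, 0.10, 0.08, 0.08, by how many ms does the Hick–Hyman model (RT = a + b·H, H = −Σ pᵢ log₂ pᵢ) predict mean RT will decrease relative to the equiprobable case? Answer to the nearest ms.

Equiprobable entropy H₀ = log₂ 8 = 3.0000 bits.
Skewed entropy H = −Σ pᵢ log₂ pᵢ = 2.8755 bits.
ΔRT = b·(H₀ − H) = 190 × 0.1245 = 23.65 ms.

24 ms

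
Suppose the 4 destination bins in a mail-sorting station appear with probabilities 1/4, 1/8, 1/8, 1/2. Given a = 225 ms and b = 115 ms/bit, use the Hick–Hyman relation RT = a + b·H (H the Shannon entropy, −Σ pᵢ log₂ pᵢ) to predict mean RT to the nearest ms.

Each term −pᵢ log₂ pᵢ: 0.25·2 + 0.125·3 + 0.125·3 + 0.5·1; summed, H = 1.750 bits.
Mean RT = a + bH = 225 + 115·1.750 = 426.25 ms.

426 ms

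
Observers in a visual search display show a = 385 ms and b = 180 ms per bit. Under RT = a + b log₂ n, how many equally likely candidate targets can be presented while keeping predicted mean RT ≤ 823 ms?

Information budget: (823 − 385)/180 = 2.4333 bits, so n ≤ 2^2.4333 = 5.401 → at most 5.

5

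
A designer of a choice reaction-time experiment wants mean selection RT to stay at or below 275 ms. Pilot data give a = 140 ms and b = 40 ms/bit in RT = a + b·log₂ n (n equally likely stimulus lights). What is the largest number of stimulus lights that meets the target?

10

Information budget: (275 − 140)/40 = 3.3750 bits, so n ≤ 2^3.3750 = 10.375 → at most 10.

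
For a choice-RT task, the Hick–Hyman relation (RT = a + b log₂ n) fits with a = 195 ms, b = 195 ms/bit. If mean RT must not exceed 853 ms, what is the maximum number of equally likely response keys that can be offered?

10

Set 195 + 195·log₂ n ≤ 853 → log₂ n ≤ (853 − 195)/195 = 3.3744.
So n ≤ 2^3.3744 = 10.370; the largest integer n is 10.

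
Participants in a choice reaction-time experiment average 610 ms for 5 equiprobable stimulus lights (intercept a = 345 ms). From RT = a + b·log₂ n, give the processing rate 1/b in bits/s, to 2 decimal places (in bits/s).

8.76 bits/s

b = (610 − 345)/log₂ 5 = 265/2.3219 = 114.129 ms per bit = 0.11413 s/bit; the reciprocal is 8.762 bits/s.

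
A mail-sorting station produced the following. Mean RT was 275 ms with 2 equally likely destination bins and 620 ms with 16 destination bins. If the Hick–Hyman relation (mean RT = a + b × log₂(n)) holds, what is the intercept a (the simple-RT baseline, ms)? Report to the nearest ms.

Slope: b = (620 − 275) / (log₂ 16 − log₂ 2) = 345/3.0000 = 115 ms/bit.
Intercept: a = 275 − 115·log₂(2) = 160.000 ms.

160 ms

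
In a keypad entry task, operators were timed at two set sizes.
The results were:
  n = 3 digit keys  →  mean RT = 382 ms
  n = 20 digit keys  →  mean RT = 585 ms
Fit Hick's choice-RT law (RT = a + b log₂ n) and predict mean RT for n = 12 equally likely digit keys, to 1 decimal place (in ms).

530.3 ms

Fit slope and intercept:
  b = (585 − 382) / (log₂ 20 − log₂ 3) = 203 / (4.3219 − 1.5850) = 74.170 ms/bit
  a = 382 − 74.170 × 1.5850 = 264.444 ms
Then RT(12) = 264.444 + 74.170 × log₂ 12 = 264.444 + 74.170 × 3.5850 ≈ 530.339 ms.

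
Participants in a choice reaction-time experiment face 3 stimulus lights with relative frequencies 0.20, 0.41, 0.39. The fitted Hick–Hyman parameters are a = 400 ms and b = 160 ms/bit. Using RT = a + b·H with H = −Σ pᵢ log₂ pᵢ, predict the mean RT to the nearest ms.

643 ms

H = 0.20·log₂(1/0.20) + 0.41·log₂(1/0.41) + 0.39·log₂(1/0.39) = 1.5216 bits.
RT = 400 + 160 × 1.5216 = 643.45 ms.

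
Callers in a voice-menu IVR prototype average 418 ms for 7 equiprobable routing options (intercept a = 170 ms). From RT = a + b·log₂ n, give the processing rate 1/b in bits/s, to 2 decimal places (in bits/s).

11.32 bits/s

Choice component = 418 − 170 = 248 ms over log₂(7) = 2.8074 bits.
b = 248 / 2.8074 = 88.339 ms/bit, so 1/b = 11.320 bits/s.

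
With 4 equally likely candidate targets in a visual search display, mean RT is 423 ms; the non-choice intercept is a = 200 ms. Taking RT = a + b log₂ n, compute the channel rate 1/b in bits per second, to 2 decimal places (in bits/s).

Choice component = 423 − 200 = 223 ms over log₂(4) = 2 bits.
b = 223 / 2 = 111.500 ms/bit, so 1/b = 8.969 bits/s.

8.97 bits/s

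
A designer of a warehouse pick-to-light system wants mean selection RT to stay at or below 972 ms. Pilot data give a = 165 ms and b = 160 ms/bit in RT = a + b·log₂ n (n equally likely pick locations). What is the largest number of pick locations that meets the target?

32

Set 165 + 160·log₂ n ≤ 972 → log₂ n ≤ (972 − 165)/160 = 5.0438.
So n ≤ 2^5.0438 = 32.985; the largest integer n is 32.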